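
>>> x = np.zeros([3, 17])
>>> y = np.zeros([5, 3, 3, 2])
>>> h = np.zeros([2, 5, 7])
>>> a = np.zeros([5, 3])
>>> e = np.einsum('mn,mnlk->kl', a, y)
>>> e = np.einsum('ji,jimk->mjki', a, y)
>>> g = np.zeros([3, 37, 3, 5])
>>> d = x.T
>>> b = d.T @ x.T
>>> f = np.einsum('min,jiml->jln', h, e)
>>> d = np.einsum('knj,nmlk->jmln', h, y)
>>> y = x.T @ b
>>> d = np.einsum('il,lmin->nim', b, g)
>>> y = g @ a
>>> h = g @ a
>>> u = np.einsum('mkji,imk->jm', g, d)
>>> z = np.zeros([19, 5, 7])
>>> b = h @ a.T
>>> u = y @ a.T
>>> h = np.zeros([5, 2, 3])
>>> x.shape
(3, 17)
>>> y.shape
(3, 37, 3, 3)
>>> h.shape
(5, 2, 3)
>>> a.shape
(5, 3)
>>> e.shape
(3, 5, 2, 3)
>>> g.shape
(3, 37, 3, 5)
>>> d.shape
(5, 3, 37)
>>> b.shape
(3, 37, 3, 5)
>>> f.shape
(3, 3, 7)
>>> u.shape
(3, 37, 3, 5)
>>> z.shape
(19, 5, 7)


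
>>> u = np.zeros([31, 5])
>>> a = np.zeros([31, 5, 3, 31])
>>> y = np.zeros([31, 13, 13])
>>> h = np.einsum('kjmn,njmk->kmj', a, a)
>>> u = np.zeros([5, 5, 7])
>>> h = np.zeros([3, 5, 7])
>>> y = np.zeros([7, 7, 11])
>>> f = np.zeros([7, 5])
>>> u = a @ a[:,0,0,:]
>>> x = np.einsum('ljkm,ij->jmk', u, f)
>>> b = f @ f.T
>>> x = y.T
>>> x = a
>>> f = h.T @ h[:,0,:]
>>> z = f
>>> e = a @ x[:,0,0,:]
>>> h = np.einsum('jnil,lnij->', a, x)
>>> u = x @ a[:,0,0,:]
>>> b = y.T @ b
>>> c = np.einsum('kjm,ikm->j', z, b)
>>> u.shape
(31, 5, 3, 31)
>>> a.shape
(31, 5, 3, 31)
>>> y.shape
(7, 7, 11)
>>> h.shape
()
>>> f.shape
(7, 5, 7)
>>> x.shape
(31, 5, 3, 31)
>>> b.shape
(11, 7, 7)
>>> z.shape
(7, 5, 7)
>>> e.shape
(31, 5, 3, 31)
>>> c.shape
(5,)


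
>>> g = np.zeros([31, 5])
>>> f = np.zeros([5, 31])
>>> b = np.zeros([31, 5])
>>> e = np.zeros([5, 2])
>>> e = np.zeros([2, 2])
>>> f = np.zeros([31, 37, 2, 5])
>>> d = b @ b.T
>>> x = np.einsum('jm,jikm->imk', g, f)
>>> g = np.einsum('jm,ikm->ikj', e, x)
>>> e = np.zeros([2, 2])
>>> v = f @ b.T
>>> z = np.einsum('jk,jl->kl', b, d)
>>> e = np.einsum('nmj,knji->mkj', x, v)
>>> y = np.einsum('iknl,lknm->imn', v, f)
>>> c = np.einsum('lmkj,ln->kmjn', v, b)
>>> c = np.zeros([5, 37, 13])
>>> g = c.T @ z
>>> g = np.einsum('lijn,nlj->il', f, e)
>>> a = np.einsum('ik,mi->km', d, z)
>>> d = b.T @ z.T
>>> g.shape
(37, 31)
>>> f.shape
(31, 37, 2, 5)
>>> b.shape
(31, 5)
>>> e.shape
(5, 31, 2)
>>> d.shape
(5, 5)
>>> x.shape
(37, 5, 2)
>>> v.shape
(31, 37, 2, 31)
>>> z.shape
(5, 31)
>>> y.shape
(31, 5, 2)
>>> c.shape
(5, 37, 13)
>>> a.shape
(31, 5)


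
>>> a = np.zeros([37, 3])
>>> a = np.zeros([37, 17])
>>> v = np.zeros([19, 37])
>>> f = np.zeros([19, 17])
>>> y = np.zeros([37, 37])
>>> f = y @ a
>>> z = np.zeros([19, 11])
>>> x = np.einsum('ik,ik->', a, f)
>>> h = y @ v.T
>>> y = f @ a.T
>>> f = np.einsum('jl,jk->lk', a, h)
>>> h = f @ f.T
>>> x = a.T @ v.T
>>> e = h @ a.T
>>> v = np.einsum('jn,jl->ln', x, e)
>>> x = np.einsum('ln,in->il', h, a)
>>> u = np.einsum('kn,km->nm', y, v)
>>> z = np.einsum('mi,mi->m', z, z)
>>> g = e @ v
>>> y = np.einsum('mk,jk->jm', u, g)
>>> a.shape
(37, 17)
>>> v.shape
(37, 19)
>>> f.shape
(17, 19)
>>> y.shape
(17, 37)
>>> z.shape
(19,)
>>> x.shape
(37, 17)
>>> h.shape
(17, 17)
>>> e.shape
(17, 37)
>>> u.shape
(37, 19)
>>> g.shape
(17, 19)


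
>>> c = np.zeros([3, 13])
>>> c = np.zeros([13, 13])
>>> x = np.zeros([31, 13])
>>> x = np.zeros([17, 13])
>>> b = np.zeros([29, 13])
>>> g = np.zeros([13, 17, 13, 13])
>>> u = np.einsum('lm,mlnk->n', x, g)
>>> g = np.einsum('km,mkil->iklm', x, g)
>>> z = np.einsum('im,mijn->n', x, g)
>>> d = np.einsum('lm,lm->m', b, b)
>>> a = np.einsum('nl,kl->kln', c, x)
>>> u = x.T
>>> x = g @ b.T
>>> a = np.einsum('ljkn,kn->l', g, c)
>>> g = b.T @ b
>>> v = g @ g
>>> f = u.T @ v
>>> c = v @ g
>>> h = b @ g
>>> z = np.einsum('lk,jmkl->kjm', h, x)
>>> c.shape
(13, 13)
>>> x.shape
(13, 17, 13, 29)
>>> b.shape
(29, 13)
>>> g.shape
(13, 13)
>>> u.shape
(13, 17)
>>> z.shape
(13, 13, 17)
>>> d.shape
(13,)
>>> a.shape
(13,)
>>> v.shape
(13, 13)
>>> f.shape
(17, 13)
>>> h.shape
(29, 13)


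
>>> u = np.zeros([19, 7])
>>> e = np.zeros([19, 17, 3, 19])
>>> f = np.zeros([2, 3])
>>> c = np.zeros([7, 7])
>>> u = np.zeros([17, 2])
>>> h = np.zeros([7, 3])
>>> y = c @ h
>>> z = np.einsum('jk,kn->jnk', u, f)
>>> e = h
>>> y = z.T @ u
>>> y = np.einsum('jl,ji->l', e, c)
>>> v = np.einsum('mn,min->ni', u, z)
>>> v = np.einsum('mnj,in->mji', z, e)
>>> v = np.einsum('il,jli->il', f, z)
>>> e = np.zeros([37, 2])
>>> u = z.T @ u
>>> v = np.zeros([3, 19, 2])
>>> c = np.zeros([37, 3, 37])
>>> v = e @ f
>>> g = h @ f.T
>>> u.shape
(2, 3, 2)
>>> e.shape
(37, 2)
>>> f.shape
(2, 3)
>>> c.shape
(37, 3, 37)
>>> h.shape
(7, 3)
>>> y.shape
(3,)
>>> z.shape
(17, 3, 2)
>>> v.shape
(37, 3)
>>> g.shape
(7, 2)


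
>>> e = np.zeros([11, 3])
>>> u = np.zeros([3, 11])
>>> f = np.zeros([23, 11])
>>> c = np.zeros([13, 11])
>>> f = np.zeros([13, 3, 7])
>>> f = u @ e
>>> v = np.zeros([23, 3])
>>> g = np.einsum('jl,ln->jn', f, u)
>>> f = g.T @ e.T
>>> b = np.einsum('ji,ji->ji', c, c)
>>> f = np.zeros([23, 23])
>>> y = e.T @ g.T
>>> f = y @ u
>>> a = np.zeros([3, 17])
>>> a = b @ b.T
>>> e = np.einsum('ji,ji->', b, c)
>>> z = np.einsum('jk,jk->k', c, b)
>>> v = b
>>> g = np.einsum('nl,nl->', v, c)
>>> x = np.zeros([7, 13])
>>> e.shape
()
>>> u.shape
(3, 11)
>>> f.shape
(3, 11)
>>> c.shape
(13, 11)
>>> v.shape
(13, 11)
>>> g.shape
()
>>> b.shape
(13, 11)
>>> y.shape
(3, 3)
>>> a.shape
(13, 13)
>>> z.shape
(11,)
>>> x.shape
(7, 13)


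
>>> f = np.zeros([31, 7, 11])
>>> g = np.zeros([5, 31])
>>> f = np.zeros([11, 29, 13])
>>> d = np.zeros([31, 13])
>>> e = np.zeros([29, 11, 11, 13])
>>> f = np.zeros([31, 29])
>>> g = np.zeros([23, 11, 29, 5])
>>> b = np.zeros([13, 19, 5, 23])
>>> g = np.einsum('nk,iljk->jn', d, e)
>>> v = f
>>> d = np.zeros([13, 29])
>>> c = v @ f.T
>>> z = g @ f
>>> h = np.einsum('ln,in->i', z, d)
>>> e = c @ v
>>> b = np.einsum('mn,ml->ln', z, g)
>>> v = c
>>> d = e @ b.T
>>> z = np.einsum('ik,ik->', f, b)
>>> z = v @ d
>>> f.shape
(31, 29)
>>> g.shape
(11, 31)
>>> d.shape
(31, 31)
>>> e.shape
(31, 29)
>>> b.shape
(31, 29)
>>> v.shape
(31, 31)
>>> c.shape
(31, 31)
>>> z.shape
(31, 31)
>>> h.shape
(13,)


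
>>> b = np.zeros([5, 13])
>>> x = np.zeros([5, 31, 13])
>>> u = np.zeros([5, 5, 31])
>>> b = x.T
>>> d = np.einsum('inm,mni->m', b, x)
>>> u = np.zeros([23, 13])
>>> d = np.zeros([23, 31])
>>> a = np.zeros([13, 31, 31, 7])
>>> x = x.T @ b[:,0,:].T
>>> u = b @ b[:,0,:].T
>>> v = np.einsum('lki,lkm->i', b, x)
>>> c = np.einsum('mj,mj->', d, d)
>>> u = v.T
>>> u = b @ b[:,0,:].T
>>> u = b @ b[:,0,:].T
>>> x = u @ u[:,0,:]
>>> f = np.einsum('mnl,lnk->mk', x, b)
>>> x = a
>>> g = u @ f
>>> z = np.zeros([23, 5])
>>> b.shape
(13, 31, 5)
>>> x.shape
(13, 31, 31, 7)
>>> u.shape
(13, 31, 13)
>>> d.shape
(23, 31)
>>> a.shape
(13, 31, 31, 7)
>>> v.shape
(5,)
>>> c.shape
()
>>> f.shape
(13, 5)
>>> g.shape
(13, 31, 5)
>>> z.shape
(23, 5)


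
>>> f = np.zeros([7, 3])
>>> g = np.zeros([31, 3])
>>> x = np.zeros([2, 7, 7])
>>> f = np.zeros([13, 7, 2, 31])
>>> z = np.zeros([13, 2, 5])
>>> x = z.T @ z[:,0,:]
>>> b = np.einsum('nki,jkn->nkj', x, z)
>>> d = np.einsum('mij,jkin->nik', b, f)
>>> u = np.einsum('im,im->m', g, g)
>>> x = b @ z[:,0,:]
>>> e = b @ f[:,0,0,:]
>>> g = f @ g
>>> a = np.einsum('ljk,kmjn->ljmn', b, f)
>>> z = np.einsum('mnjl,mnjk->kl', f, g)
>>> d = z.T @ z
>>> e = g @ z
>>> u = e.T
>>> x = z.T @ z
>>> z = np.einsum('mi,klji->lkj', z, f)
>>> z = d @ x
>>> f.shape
(13, 7, 2, 31)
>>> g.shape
(13, 7, 2, 3)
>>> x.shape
(31, 31)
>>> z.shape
(31, 31)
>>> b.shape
(5, 2, 13)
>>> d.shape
(31, 31)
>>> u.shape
(31, 2, 7, 13)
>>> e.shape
(13, 7, 2, 31)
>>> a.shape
(5, 2, 7, 31)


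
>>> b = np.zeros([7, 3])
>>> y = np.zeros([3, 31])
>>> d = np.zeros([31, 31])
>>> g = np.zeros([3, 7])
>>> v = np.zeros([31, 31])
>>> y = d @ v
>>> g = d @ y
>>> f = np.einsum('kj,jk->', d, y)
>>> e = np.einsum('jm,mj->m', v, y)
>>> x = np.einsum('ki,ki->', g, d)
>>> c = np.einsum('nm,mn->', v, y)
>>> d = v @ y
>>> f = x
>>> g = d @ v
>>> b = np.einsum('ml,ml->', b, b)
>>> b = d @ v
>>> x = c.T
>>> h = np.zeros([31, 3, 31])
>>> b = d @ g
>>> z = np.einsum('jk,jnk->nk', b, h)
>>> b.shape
(31, 31)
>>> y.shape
(31, 31)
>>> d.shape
(31, 31)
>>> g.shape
(31, 31)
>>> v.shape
(31, 31)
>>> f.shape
()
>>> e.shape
(31,)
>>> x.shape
()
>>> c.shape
()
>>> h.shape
(31, 3, 31)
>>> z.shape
(3, 31)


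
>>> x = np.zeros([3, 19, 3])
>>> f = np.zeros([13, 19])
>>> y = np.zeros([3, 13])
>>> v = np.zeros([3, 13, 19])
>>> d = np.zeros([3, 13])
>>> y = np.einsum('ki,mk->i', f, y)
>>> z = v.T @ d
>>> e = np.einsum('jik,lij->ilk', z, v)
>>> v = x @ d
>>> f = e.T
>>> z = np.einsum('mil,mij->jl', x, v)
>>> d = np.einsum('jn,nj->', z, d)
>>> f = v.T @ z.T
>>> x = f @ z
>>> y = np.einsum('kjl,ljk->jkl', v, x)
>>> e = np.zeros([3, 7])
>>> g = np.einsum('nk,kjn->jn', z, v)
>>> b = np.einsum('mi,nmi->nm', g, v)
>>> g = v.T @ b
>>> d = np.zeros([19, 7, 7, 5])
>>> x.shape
(13, 19, 3)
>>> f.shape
(13, 19, 13)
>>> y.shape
(19, 3, 13)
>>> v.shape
(3, 19, 13)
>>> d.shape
(19, 7, 7, 5)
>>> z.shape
(13, 3)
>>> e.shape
(3, 7)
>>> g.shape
(13, 19, 19)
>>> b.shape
(3, 19)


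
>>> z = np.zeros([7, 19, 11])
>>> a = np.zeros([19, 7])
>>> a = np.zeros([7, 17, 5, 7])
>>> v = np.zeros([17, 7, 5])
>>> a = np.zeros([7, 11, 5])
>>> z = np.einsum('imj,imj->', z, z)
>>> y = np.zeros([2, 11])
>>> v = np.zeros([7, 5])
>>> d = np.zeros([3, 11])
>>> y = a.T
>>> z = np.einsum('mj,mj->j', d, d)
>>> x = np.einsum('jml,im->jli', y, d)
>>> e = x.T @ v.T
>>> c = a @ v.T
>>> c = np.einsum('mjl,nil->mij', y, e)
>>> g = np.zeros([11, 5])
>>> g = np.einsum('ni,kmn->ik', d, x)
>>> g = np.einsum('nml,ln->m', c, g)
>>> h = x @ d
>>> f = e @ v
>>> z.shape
(11,)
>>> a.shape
(7, 11, 5)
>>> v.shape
(7, 5)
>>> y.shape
(5, 11, 7)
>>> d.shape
(3, 11)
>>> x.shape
(5, 7, 3)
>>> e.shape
(3, 7, 7)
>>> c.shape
(5, 7, 11)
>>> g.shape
(7,)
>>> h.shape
(5, 7, 11)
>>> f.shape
(3, 7, 5)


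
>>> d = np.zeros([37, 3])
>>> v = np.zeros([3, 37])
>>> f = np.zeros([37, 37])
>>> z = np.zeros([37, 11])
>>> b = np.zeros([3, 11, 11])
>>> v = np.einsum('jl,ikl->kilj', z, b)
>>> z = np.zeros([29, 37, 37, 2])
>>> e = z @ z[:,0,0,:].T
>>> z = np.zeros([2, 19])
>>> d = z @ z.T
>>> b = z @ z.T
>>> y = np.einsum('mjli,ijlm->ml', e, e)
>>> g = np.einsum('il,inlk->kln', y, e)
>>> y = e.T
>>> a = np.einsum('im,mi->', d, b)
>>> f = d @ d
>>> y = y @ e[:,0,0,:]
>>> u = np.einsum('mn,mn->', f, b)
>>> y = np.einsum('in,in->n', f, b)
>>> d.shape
(2, 2)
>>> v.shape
(11, 3, 11, 37)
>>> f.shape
(2, 2)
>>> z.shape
(2, 19)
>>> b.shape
(2, 2)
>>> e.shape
(29, 37, 37, 29)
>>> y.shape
(2,)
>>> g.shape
(29, 37, 37)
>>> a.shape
()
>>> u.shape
()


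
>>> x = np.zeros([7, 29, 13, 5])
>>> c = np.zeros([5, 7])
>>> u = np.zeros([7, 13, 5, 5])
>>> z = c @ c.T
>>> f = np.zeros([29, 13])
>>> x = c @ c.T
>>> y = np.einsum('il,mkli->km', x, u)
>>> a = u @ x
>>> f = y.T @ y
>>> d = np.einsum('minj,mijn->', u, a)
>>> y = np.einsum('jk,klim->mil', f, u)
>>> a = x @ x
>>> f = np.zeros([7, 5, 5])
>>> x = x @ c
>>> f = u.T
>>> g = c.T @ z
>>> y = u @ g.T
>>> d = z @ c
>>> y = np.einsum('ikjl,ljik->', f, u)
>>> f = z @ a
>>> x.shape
(5, 7)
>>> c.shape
(5, 7)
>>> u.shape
(7, 13, 5, 5)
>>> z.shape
(5, 5)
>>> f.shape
(5, 5)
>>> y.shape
()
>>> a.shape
(5, 5)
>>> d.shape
(5, 7)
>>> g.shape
(7, 5)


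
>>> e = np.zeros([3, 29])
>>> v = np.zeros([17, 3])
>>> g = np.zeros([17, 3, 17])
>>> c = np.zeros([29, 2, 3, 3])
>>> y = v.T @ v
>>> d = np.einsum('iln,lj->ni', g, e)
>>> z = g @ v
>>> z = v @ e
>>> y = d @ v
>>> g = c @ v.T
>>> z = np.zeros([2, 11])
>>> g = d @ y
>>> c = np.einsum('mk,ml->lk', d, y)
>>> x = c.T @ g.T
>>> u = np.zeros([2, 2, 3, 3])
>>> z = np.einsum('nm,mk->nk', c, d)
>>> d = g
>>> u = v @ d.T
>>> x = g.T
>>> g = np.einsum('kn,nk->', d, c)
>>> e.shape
(3, 29)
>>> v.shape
(17, 3)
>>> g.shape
()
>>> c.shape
(3, 17)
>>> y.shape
(17, 3)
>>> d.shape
(17, 3)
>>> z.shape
(3, 17)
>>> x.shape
(3, 17)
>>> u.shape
(17, 17)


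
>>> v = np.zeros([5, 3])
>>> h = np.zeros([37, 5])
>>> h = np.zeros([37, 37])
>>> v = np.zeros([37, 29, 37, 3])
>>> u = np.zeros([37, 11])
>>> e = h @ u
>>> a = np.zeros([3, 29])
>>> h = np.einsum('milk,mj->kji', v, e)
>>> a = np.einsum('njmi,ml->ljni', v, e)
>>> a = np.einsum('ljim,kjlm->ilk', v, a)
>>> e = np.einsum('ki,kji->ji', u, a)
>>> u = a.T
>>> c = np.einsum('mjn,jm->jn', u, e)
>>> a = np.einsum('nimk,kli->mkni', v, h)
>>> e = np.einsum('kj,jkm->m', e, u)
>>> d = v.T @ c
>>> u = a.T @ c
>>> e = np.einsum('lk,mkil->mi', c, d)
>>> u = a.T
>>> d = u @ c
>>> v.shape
(37, 29, 37, 3)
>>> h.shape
(3, 11, 29)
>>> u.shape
(29, 37, 3, 37)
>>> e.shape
(3, 29)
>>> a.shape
(37, 3, 37, 29)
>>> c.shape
(37, 37)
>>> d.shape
(29, 37, 3, 37)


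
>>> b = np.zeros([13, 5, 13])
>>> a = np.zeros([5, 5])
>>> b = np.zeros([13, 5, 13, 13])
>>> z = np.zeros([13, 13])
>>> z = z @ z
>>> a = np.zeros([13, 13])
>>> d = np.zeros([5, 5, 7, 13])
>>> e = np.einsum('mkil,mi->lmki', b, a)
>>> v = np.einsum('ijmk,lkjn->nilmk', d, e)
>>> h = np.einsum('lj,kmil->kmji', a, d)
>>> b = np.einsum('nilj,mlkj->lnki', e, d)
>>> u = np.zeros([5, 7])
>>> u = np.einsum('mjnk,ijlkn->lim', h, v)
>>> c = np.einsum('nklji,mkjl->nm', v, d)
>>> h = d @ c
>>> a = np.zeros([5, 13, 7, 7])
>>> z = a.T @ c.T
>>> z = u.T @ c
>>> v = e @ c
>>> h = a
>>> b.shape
(5, 13, 7, 13)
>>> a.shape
(5, 13, 7, 7)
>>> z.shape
(5, 13, 5)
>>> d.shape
(5, 5, 7, 13)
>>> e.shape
(13, 13, 5, 13)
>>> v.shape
(13, 13, 5, 5)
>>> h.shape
(5, 13, 7, 7)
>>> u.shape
(13, 13, 5)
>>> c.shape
(13, 5)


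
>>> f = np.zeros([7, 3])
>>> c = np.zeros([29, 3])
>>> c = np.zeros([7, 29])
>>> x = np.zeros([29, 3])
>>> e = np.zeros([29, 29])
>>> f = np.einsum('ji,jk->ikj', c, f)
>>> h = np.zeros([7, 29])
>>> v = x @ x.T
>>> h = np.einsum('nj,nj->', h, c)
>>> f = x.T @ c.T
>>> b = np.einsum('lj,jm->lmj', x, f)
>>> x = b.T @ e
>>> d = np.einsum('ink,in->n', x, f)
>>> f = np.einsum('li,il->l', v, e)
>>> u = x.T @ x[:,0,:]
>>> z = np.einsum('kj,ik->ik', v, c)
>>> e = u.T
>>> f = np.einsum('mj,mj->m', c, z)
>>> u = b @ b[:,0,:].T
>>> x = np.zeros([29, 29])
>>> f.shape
(7,)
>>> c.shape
(7, 29)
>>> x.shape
(29, 29)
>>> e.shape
(29, 7, 29)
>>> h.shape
()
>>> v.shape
(29, 29)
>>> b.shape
(29, 7, 3)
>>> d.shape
(7,)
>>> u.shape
(29, 7, 29)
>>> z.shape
(7, 29)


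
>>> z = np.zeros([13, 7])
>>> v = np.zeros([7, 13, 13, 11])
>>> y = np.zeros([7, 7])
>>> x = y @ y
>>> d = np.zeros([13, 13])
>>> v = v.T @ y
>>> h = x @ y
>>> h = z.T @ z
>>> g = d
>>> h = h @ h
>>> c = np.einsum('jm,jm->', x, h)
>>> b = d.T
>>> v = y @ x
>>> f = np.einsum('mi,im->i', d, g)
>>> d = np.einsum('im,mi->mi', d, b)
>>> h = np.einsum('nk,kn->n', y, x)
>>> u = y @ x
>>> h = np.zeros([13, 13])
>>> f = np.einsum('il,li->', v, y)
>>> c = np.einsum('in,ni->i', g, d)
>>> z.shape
(13, 7)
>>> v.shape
(7, 7)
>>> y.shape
(7, 7)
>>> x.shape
(7, 7)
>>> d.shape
(13, 13)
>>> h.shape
(13, 13)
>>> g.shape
(13, 13)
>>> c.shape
(13,)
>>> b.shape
(13, 13)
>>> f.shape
()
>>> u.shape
(7, 7)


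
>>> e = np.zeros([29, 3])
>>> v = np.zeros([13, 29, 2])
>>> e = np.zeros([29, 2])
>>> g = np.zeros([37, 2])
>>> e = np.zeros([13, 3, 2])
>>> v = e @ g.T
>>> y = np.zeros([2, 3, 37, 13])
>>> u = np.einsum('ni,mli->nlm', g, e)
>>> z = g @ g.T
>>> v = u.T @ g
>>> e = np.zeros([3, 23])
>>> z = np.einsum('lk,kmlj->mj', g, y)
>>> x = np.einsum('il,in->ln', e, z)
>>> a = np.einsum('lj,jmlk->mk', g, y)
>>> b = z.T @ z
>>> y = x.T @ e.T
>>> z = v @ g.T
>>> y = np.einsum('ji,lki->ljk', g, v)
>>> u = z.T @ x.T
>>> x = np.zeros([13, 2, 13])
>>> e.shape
(3, 23)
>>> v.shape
(13, 3, 2)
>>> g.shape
(37, 2)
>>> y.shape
(13, 37, 3)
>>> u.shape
(37, 3, 23)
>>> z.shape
(13, 3, 37)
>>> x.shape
(13, 2, 13)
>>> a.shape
(3, 13)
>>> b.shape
(13, 13)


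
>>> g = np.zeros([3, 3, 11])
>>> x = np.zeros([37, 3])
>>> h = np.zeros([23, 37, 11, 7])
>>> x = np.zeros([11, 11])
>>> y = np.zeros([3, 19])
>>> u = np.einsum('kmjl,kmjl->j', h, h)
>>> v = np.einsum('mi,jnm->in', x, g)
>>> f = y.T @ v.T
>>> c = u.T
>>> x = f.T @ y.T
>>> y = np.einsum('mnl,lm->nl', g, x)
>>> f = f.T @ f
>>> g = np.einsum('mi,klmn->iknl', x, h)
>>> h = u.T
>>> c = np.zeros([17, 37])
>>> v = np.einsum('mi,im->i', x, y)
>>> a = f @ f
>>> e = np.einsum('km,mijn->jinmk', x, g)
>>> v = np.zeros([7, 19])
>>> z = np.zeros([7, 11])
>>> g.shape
(3, 23, 7, 37)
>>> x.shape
(11, 3)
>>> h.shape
(11,)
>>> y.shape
(3, 11)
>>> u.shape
(11,)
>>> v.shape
(7, 19)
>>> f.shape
(11, 11)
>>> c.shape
(17, 37)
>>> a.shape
(11, 11)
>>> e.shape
(7, 23, 37, 3, 11)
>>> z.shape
(7, 11)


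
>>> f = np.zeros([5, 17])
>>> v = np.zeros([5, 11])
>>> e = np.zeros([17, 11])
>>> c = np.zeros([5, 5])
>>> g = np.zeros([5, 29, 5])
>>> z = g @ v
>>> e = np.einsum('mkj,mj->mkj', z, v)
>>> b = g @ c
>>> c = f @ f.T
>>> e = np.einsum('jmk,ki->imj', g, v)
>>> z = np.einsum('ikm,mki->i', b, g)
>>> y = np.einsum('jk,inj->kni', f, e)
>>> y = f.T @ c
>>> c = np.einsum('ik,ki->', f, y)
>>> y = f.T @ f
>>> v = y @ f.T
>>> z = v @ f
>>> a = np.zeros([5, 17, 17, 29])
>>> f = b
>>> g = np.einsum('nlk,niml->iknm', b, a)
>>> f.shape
(5, 29, 5)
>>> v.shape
(17, 5)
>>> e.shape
(11, 29, 5)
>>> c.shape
()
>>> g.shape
(17, 5, 5, 17)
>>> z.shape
(17, 17)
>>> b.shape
(5, 29, 5)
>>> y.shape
(17, 17)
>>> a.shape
(5, 17, 17, 29)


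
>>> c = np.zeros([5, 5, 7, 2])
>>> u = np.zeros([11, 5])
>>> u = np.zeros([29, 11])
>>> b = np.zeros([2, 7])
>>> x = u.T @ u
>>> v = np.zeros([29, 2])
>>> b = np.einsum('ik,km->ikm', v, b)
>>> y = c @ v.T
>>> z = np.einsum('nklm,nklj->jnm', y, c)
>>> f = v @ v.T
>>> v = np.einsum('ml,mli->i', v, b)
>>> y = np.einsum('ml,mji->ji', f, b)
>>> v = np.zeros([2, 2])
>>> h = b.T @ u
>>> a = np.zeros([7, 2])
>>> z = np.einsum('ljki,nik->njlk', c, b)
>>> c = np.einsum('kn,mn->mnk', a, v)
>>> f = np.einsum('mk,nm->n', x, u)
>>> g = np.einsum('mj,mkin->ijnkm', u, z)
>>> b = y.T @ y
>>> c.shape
(2, 2, 7)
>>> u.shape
(29, 11)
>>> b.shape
(7, 7)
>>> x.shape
(11, 11)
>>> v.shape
(2, 2)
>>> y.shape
(2, 7)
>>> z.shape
(29, 5, 5, 7)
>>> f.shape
(29,)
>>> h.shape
(7, 2, 11)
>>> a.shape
(7, 2)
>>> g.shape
(5, 11, 7, 5, 29)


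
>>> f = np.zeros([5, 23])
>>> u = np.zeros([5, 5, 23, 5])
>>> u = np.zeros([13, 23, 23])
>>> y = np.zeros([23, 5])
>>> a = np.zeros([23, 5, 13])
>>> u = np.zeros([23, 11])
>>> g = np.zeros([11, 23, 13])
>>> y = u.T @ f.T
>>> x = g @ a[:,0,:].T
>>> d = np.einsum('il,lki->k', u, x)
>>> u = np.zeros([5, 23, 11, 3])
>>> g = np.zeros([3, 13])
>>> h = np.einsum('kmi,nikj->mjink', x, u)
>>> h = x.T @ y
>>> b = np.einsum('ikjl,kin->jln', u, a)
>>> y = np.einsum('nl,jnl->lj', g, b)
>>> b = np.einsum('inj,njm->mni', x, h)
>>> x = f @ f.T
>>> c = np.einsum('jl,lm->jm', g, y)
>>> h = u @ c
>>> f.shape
(5, 23)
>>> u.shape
(5, 23, 11, 3)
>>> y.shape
(13, 11)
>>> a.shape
(23, 5, 13)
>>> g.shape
(3, 13)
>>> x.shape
(5, 5)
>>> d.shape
(23,)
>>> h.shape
(5, 23, 11, 11)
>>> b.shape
(5, 23, 11)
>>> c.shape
(3, 11)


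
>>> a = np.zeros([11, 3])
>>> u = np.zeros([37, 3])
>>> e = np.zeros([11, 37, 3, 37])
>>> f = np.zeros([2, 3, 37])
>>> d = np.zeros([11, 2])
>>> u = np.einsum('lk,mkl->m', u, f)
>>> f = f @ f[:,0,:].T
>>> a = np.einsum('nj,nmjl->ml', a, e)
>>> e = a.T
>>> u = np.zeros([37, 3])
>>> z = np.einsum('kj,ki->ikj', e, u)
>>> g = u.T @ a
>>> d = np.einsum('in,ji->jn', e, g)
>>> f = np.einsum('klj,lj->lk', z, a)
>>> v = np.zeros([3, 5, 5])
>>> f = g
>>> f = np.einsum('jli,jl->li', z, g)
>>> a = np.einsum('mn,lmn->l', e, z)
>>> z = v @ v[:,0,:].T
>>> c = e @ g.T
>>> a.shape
(3,)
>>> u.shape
(37, 3)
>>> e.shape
(37, 37)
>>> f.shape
(37, 37)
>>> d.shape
(3, 37)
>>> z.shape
(3, 5, 3)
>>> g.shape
(3, 37)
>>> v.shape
(3, 5, 5)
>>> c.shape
(37, 3)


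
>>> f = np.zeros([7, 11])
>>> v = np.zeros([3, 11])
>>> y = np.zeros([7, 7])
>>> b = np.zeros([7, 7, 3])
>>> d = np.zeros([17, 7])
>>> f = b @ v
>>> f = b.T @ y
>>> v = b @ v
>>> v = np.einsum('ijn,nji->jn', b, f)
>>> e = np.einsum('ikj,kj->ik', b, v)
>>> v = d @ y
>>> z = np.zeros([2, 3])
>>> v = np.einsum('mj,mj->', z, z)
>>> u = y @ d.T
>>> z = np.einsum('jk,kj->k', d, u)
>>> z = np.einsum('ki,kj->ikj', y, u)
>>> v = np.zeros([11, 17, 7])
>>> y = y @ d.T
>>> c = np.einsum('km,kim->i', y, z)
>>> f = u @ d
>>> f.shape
(7, 7)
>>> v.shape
(11, 17, 7)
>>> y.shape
(7, 17)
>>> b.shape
(7, 7, 3)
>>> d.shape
(17, 7)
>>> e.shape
(7, 7)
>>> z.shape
(7, 7, 17)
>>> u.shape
(7, 17)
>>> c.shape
(7,)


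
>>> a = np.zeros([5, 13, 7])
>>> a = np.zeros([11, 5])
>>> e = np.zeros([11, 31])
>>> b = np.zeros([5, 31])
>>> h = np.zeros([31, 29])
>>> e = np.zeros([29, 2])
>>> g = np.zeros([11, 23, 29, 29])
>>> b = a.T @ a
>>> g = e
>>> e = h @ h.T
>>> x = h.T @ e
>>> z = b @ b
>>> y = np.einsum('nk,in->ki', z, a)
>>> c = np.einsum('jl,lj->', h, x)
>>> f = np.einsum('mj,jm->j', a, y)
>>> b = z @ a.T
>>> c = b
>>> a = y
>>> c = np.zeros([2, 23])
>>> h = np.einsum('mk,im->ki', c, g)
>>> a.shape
(5, 11)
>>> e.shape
(31, 31)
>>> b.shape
(5, 11)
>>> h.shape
(23, 29)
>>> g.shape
(29, 2)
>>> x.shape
(29, 31)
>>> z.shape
(5, 5)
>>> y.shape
(5, 11)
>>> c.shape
(2, 23)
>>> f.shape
(5,)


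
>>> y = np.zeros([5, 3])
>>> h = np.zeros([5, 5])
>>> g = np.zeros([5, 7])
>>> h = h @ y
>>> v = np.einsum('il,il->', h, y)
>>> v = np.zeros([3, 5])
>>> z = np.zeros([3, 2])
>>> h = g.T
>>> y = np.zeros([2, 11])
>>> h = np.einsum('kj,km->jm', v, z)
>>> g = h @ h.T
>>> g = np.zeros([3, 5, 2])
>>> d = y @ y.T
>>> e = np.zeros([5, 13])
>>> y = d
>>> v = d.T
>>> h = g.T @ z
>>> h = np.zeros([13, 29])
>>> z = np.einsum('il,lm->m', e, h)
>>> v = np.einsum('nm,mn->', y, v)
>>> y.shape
(2, 2)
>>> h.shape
(13, 29)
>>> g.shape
(3, 5, 2)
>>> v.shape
()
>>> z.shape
(29,)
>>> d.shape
(2, 2)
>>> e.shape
(5, 13)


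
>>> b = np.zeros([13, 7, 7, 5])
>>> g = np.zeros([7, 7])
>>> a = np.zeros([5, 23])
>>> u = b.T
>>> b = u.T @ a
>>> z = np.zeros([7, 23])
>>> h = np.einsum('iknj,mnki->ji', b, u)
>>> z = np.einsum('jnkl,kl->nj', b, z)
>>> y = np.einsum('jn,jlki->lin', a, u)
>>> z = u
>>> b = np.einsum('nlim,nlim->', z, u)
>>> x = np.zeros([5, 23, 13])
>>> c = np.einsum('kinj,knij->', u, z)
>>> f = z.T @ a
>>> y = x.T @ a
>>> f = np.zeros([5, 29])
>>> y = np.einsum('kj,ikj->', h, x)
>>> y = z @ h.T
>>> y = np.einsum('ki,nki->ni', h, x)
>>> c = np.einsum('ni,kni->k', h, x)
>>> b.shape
()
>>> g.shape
(7, 7)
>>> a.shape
(5, 23)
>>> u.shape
(5, 7, 7, 13)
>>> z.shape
(5, 7, 7, 13)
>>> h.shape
(23, 13)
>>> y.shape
(5, 13)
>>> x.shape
(5, 23, 13)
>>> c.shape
(5,)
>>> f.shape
(5, 29)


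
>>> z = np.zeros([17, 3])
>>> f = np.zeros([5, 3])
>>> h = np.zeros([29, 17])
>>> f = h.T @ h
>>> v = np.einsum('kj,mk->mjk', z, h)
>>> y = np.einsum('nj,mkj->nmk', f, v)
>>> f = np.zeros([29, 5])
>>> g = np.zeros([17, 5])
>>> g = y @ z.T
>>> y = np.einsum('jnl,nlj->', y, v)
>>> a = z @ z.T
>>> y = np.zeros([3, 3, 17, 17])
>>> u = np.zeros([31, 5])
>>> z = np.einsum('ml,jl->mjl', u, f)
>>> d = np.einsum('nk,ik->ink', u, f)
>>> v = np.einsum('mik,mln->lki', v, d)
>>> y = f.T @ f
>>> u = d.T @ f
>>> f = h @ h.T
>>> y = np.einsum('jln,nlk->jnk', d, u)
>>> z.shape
(31, 29, 5)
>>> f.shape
(29, 29)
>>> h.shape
(29, 17)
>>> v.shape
(31, 17, 3)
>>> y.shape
(29, 5, 5)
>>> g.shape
(17, 29, 17)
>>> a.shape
(17, 17)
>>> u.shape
(5, 31, 5)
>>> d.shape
(29, 31, 5)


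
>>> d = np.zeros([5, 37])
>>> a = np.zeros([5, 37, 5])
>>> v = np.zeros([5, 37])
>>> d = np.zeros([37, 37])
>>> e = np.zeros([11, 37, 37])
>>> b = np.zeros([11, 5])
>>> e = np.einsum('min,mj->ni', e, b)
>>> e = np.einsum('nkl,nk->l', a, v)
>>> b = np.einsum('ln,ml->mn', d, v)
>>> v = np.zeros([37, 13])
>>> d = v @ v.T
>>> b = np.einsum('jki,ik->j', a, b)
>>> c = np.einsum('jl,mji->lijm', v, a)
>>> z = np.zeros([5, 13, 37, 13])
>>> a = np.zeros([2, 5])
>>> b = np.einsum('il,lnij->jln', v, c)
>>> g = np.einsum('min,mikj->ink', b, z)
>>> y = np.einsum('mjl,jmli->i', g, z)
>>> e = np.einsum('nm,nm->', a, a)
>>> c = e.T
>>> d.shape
(37, 37)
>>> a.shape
(2, 5)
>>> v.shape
(37, 13)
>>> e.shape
()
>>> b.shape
(5, 13, 5)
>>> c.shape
()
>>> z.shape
(5, 13, 37, 13)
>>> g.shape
(13, 5, 37)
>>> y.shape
(13,)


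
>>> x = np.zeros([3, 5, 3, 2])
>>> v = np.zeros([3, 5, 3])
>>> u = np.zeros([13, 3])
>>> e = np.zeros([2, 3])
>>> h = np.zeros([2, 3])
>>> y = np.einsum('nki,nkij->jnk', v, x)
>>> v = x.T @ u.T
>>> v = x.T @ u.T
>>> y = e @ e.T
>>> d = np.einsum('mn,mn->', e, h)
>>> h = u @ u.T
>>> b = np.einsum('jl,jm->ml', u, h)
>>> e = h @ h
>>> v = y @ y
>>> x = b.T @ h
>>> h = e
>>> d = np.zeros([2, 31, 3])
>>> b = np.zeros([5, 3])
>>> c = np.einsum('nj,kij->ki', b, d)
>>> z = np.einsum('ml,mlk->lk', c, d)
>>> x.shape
(3, 13)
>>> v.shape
(2, 2)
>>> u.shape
(13, 3)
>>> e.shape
(13, 13)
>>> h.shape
(13, 13)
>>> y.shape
(2, 2)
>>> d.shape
(2, 31, 3)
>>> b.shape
(5, 3)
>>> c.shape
(2, 31)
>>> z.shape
(31, 3)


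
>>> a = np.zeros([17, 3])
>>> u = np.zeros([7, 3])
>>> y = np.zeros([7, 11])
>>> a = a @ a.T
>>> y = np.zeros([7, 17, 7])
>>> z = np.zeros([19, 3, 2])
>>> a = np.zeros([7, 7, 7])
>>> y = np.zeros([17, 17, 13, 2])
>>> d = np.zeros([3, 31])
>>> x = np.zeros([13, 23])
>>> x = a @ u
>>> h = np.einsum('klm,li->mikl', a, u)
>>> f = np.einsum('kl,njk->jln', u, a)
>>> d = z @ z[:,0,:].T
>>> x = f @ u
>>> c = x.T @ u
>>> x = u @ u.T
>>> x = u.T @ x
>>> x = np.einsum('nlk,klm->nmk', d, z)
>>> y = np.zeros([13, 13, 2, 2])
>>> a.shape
(7, 7, 7)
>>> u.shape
(7, 3)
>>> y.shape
(13, 13, 2, 2)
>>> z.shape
(19, 3, 2)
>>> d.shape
(19, 3, 19)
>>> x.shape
(19, 2, 19)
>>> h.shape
(7, 3, 7, 7)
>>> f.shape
(7, 3, 7)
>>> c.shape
(3, 3, 3)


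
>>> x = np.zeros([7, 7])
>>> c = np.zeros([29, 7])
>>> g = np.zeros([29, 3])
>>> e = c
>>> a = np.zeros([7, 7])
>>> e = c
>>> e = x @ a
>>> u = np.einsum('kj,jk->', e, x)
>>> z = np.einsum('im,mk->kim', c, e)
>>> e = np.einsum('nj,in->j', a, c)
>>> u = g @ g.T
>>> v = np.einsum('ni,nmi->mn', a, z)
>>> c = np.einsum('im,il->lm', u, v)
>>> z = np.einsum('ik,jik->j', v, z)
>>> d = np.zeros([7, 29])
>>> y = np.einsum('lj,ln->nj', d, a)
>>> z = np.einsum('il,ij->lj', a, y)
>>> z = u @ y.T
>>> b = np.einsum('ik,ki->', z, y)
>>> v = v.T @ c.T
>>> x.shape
(7, 7)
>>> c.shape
(7, 29)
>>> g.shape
(29, 3)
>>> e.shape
(7,)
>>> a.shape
(7, 7)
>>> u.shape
(29, 29)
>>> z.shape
(29, 7)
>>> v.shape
(7, 7)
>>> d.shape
(7, 29)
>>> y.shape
(7, 29)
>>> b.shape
()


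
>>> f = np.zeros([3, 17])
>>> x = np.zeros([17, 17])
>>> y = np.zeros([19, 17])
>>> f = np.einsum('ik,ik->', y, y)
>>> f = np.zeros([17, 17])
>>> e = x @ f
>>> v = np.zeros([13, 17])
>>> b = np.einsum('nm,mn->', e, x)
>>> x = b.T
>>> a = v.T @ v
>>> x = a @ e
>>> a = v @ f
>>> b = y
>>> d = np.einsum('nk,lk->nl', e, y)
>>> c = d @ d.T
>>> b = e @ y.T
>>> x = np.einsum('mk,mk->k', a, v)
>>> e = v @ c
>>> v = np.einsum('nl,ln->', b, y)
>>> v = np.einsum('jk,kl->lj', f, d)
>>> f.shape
(17, 17)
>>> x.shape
(17,)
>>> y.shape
(19, 17)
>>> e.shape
(13, 17)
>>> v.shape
(19, 17)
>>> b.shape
(17, 19)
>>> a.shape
(13, 17)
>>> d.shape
(17, 19)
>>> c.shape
(17, 17)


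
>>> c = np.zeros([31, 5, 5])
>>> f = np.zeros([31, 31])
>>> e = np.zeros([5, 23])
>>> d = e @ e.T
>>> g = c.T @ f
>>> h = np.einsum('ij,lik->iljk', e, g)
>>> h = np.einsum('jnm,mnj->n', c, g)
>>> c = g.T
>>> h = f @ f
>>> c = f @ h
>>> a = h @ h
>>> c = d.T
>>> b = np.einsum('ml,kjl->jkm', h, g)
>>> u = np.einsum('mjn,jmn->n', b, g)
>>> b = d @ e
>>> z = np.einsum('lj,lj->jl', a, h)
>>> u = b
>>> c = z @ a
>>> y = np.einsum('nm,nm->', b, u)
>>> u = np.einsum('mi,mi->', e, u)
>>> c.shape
(31, 31)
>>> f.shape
(31, 31)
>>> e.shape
(5, 23)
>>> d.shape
(5, 5)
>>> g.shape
(5, 5, 31)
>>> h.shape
(31, 31)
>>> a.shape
(31, 31)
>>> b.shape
(5, 23)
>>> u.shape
()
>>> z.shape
(31, 31)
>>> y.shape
()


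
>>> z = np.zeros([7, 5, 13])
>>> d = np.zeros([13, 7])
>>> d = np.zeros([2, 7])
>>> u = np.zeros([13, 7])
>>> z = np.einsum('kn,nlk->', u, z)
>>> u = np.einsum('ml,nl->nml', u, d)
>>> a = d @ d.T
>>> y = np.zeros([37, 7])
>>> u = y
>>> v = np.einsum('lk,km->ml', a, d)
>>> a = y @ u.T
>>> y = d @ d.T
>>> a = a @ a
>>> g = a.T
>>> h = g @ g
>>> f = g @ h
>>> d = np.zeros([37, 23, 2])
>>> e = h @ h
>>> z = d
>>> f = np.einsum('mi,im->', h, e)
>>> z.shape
(37, 23, 2)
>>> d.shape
(37, 23, 2)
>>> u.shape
(37, 7)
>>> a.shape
(37, 37)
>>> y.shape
(2, 2)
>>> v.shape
(7, 2)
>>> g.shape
(37, 37)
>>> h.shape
(37, 37)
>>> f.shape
()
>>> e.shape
(37, 37)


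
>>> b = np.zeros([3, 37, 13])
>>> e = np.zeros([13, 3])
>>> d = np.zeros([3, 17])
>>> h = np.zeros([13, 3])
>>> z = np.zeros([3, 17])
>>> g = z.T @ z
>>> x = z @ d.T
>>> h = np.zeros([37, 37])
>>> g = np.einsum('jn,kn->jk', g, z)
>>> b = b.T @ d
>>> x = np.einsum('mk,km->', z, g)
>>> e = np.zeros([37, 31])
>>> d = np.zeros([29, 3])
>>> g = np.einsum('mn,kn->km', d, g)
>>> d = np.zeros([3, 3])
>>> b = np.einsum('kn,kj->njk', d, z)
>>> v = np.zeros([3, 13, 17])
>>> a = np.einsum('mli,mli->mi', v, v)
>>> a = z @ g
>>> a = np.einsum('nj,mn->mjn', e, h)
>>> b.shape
(3, 17, 3)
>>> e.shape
(37, 31)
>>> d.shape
(3, 3)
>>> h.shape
(37, 37)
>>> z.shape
(3, 17)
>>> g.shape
(17, 29)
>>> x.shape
()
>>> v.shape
(3, 13, 17)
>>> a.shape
(37, 31, 37)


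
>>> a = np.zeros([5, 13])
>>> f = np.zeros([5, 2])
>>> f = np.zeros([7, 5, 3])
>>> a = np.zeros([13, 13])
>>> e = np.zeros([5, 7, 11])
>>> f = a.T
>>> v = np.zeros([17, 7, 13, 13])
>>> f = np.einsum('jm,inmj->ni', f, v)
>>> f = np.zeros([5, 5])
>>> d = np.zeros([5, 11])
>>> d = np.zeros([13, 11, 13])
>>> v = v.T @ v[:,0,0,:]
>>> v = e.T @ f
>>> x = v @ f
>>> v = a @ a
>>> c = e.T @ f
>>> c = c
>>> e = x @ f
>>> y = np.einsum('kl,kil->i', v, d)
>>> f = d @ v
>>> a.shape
(13, 13)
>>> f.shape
(13, 11, 13)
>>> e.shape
(11, 7, 5)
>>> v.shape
(13, 13)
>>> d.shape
(13, 11, 13)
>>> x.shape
(11, 7, 5)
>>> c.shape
(11, 7, 5)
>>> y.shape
(11,)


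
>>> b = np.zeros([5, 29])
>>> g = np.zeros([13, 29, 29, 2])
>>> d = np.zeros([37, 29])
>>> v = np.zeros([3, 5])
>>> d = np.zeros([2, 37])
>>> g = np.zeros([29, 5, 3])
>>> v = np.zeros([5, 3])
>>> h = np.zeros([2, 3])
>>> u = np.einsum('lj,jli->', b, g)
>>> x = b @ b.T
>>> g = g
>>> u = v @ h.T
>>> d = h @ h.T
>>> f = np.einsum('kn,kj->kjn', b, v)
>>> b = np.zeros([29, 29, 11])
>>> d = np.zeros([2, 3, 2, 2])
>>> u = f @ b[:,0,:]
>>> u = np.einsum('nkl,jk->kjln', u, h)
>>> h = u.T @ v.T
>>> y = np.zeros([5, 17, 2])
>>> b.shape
(29, 29, 11)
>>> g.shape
(29, 5, 3)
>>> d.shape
(2, 3, 2, 2)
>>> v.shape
(5, 3)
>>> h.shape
(5, 11, 2, 5)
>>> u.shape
(3, 2, 11, 5)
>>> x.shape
(5, 5)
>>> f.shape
(5, 3, 29)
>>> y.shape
(5, 17, 2)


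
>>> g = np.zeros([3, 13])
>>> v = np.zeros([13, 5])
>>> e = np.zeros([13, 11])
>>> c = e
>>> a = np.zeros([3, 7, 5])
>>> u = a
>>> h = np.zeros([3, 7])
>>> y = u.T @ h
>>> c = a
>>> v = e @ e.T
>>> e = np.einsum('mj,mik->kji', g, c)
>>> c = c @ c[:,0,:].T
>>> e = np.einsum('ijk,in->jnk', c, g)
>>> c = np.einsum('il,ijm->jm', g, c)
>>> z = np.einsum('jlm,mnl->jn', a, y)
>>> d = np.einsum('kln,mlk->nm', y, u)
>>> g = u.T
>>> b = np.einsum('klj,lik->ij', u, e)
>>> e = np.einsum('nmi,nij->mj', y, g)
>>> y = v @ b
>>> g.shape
(5, 7, 3)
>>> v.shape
(13, 13)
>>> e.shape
(7, 3)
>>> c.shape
(7, 3)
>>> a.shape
(3, 7, 5)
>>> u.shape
(3, 7, 5)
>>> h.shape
(3, 7)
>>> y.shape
(13, 5)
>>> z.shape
(3, 7)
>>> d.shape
(7, 3)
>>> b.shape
(13, 5)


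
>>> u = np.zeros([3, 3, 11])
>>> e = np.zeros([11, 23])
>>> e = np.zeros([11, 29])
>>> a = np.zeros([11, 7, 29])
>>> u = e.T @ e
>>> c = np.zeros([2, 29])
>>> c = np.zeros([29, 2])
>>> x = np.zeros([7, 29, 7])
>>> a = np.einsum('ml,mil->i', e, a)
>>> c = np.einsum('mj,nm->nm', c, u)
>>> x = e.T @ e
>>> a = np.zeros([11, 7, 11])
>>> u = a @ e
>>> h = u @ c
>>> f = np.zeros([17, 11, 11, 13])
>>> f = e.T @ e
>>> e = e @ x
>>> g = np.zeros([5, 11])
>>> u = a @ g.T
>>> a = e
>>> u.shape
(11, 7, 5)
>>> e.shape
(11, 29)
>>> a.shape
(11, 29)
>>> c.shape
(29, 29)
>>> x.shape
(29, 29)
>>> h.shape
(11, 7, 29)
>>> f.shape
(29, 29)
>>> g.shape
(5, 11)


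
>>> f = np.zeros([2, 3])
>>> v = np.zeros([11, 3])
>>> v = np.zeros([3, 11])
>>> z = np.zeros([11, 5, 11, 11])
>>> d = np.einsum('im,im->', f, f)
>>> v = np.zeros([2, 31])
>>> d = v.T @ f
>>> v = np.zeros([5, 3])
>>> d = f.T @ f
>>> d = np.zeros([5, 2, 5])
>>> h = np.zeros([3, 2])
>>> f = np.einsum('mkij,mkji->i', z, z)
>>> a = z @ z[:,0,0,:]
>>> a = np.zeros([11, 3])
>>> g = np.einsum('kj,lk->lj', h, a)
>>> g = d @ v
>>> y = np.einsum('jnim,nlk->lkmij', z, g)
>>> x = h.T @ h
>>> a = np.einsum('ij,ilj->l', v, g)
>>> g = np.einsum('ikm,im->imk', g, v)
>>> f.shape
(11,)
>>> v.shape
(5, 3)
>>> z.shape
(11, 5, 11, 11)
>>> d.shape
(5, 2, 5)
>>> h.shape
(3, 2)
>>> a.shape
(2,)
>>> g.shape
(5, 3, 2)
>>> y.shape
(2, 3, 11, 11, 11)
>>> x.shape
(2, 2)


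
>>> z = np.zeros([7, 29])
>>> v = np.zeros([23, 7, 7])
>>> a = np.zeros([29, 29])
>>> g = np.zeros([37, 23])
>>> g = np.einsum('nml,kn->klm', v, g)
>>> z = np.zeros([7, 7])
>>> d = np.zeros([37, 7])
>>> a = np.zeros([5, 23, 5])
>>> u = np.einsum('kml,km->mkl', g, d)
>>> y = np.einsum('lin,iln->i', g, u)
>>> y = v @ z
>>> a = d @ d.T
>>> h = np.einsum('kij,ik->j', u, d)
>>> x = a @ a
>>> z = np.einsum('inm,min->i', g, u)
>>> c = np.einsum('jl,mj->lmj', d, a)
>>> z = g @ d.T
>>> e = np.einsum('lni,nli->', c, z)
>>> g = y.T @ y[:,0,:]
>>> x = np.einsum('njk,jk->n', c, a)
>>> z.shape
(37, 7, 37)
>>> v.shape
(23, 7, 7)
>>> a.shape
(37, 37)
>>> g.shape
(7, 7, 7)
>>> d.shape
(37, 7)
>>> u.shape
(7, 37, 7)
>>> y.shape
(23, 7, 7)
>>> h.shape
(7,)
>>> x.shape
(7,)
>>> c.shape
(7, 37, 37)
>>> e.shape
()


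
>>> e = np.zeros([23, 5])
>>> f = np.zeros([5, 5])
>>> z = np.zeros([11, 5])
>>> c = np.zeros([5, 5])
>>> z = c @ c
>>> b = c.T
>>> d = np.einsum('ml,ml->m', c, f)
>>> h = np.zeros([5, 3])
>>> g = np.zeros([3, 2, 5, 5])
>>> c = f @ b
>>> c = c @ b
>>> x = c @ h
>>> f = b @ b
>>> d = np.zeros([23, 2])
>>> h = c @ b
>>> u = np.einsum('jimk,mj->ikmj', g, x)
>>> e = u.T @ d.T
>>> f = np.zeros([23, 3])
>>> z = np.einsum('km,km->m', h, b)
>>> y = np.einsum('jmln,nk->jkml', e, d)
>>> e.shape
(3, 5, 5, 23)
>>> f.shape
(23, 3)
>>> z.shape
(5,)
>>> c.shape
(5, 5)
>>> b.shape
(5, 5)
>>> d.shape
(23, 2)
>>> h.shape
(5, 5)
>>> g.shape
(3, 2, 5, 5)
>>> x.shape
(5, 3)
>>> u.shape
(2, 5, 5, 3)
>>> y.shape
(3, 2, 5, 5)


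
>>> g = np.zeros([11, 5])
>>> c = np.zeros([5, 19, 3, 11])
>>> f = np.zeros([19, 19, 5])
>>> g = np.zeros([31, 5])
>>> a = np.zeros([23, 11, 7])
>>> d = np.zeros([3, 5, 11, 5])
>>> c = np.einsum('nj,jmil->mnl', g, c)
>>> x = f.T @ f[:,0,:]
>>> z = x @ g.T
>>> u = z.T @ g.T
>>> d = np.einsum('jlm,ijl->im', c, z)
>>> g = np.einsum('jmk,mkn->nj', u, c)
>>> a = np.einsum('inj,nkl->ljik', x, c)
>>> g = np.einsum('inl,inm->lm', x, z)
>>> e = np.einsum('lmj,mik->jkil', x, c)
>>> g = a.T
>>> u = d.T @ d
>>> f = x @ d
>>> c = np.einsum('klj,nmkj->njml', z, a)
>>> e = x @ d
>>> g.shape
(31, 5, 5, 11)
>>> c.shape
(11, 31, 5, 19)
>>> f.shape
(5, 19, 11)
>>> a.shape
(11, 5, 5, 31)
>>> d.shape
(5, 11)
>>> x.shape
(5, 19, 5)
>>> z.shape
(5, 19, 31)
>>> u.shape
(11, 11)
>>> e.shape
(5, 19, 11)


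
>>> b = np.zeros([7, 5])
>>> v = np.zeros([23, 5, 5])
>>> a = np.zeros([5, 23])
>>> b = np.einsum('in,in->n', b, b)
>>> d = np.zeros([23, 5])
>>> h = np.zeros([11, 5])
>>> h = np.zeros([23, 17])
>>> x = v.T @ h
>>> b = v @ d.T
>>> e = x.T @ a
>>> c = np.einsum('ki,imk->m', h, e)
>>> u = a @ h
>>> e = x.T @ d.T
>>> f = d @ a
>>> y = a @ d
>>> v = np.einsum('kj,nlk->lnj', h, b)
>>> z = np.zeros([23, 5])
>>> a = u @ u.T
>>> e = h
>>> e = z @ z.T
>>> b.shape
(23, 5, 23)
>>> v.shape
(5, 23, 17)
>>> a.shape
(5, 5)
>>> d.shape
(23, 5)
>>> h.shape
(23, 17)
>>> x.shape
(5, 5, 17)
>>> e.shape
(23, 23)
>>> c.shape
(5,)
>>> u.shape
(5, 17)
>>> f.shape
(23, 23)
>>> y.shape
(5, 5)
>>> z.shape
(23, 5)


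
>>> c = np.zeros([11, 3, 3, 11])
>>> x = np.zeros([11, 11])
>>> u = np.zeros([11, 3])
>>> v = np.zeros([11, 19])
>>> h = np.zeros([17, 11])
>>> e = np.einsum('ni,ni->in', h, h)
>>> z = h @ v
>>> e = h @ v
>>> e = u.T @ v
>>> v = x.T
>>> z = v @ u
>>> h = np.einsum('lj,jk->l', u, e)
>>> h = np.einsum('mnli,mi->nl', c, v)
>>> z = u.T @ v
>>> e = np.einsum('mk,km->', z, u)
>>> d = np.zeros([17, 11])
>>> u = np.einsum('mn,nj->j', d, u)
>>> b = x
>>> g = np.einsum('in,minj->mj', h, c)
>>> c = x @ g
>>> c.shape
(11, 11)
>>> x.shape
(11, 11)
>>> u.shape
(3,)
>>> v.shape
(11, 11)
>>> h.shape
(3, 3)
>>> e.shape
()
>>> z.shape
(3, 11)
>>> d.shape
(17, 11)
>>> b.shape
(11, 11)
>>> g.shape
(11, 11)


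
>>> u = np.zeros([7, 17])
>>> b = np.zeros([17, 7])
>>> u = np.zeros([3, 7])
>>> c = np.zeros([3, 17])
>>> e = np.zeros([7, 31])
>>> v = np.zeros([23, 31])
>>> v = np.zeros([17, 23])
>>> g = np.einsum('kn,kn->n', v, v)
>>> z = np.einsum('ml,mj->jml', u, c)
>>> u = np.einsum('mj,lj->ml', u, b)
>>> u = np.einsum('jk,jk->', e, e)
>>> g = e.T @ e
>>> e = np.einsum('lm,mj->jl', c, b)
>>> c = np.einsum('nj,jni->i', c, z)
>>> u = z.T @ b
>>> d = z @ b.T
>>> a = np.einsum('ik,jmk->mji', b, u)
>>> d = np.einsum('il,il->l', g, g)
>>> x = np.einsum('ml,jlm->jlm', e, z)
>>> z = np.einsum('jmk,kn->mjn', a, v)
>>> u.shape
(7, 3, 7)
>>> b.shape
(17, 7)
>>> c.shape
(7,)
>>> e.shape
(7, 3)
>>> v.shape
(17, 23)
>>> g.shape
(31, 31)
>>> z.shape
(7, 3, 23)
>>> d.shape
(31,)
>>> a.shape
(3, 7, 17)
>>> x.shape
(17, 3, 7)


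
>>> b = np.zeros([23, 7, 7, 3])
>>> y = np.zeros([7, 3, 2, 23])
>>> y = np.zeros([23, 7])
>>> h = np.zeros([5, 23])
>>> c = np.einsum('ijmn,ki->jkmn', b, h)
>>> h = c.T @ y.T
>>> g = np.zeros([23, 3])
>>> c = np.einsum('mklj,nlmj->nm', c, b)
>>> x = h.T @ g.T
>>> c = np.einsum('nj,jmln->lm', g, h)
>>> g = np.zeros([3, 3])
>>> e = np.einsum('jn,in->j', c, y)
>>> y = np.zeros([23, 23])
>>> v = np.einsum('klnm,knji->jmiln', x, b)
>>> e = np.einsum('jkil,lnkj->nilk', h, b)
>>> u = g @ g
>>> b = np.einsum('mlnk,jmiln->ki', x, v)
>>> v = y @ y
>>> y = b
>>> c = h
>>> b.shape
(23, 3)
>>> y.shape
(23, 3)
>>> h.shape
(3, 7, 5, 23)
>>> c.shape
(3, 7, 5, 23)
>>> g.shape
(3, 3)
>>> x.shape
(23, 5, 7, 23)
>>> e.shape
(7, 5, 23, 7)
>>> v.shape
(23, 23)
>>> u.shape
(3, 3)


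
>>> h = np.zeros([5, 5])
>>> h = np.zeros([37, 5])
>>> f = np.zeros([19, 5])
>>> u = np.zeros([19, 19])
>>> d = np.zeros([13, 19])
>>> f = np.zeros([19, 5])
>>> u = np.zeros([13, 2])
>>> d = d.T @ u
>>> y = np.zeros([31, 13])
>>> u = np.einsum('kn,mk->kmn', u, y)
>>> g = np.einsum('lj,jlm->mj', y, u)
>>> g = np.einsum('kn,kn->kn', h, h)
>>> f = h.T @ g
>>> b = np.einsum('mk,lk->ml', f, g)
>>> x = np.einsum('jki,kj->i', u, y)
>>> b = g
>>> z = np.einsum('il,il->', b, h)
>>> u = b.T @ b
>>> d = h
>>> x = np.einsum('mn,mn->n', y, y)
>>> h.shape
(37, 5)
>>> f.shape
(5, 5)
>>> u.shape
(5, 5)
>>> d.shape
(37, 5)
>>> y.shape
(31, 13)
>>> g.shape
(37, 5)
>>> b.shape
(37, 5)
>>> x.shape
(13,)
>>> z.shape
()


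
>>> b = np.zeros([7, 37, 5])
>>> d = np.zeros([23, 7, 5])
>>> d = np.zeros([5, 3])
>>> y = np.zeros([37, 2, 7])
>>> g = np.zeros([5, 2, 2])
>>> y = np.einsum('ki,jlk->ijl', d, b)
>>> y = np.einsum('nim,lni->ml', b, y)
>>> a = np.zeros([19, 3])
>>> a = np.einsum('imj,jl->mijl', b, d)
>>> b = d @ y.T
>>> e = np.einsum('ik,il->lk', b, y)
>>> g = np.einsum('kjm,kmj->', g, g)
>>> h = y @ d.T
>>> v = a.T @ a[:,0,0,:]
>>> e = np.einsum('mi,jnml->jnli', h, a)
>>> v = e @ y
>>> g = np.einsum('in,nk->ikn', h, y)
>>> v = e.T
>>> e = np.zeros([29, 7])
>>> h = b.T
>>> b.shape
(5, 5)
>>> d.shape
(5, 3)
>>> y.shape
(5, 3)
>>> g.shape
(5, 3, 5)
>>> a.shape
(37, 7, 5, 3)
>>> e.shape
(29, 7)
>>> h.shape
(5, 5)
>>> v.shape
(5, 3, 7, 37)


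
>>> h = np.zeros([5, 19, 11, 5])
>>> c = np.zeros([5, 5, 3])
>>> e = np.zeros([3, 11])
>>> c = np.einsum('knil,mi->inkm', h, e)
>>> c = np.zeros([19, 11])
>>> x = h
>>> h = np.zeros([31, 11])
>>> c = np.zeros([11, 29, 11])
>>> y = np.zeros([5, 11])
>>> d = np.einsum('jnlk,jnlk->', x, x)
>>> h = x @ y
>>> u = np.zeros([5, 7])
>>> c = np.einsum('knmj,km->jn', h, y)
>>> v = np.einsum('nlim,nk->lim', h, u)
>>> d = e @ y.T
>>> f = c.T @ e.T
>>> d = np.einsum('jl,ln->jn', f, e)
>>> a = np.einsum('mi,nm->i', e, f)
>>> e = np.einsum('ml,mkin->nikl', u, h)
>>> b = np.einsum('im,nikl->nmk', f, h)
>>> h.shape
(5, 19, 11, 11)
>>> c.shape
(11, 19)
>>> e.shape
(11, 11, 19, 7)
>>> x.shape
(5, 19, 11, 5)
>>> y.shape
(5, 11)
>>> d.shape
(19, 11)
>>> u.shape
(5, 7)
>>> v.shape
(19, 11, 11)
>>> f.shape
(19, 3)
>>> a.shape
(11,)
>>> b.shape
(5, 3, 11)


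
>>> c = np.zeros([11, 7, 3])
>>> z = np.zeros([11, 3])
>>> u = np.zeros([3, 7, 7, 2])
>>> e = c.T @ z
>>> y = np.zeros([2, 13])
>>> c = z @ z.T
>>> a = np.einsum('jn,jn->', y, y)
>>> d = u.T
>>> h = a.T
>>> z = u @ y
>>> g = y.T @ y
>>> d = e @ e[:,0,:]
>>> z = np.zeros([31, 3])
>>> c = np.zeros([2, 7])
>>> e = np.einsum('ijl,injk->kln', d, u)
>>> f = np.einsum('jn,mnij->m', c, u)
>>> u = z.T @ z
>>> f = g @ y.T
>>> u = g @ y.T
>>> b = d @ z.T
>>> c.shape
(2, 7)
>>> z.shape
(31, 3)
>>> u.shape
(13, 2)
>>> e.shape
(2, 3, 7)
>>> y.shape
(2, 13)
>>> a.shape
()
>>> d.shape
(3, 7, 3)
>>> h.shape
()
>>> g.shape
(13, 13)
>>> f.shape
(13, 2)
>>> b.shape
(3, 7, 31)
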